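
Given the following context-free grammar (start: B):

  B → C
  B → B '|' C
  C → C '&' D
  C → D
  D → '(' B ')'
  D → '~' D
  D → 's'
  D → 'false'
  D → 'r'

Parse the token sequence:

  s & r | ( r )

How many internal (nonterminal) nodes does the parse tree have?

[B [B [C [C [D s]] & [D r]]] | [C [D ( [B [C [D r]]] )]]]

11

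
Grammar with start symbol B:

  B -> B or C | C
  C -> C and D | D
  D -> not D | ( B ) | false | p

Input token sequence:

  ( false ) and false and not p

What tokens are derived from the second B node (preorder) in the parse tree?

[B [C [C [C [D ( [B [C [D false]]] )]] and [D false]] and [D not [D p]]]]

false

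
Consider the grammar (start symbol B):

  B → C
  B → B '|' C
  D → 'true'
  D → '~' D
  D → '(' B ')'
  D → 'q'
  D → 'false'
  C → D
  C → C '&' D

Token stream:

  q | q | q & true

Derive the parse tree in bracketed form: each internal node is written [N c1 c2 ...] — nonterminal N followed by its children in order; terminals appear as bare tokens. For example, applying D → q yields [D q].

[B [B [B [C [D q]]] | [C [D q]]] | [C [C [D q]] & [D true]]]

B
B | C
B | C | C
C | C | C
D | C | C
q | C | C
q | D | C
q | q | C
q | q | C & D
q | q | D & D
q | q | q & D
q | q | q & true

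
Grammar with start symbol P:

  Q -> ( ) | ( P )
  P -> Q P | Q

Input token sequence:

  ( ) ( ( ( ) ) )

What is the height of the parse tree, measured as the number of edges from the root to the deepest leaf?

7

[P [Q ( )] [P [Q ( [P [Q ( [P [Q ( )]] )]] )]]]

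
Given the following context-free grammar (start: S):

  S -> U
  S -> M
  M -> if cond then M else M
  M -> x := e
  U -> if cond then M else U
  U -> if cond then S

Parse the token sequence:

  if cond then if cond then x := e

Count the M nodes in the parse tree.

[S [U if cond then [S [U if cond then [S [M x := e]]]]]]

1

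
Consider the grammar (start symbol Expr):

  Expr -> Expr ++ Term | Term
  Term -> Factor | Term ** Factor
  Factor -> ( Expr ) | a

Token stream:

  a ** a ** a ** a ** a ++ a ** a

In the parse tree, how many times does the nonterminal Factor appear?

[Expr [Expr [Term [Term [Term [Term [Term [Factor a]] ** [Factor a]] ** [Factor a]] ** [Factor a]] ** [Factor a]]] ++ [Term [Term [Factor a]] ** [Factor a]]]

7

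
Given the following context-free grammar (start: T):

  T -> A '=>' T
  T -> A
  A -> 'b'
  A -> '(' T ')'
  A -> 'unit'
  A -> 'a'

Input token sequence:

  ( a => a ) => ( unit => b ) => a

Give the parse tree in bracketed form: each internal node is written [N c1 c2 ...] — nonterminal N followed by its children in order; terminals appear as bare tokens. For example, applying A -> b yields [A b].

[T [A ( [T [A a] => [T [A a]]] )] => [T [A ( [T [A unit] => [T [A b]]] )] => [T [A a]]]]

T
A => T
( T ) => T
( A => T ) => T
( a => T ) => T
( a => A ) => T
( a => a ) => T
( a => a ) => A => T
( a => a ) => ( T ) => T
( a => a ) => ( A => T ) => T
( a => a ) => ( unit => T ) => T
( a => a ) => ( unit => A ) => T
( a => a ) => ( unit => b ) => T
( a => a ) => ( unit => b ) => A
( a => a ) => ( unit => b ) => a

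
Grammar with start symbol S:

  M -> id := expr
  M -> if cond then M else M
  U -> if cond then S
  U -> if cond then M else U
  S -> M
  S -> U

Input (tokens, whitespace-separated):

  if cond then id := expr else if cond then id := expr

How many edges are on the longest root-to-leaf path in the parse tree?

[S [U if cond then [M id := expr] else [U if cond then [S [M id := expr]]]]]

5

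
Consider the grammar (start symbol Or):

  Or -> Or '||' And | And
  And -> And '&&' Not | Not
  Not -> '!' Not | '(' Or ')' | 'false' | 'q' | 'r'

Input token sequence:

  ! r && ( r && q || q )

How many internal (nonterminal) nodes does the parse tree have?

14

[Or [And [And [Not ! [Not r]]] && [Not ( [Or [Or [And [And [Not r]] && [Not q]]] || [And [Not q]]] )]]]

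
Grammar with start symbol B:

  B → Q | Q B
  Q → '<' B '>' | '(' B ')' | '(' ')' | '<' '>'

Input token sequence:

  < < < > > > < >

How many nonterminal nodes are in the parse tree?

[B [Q < [B [Q < [B [Q < >]] >]] >] [B [Q < >]]]

8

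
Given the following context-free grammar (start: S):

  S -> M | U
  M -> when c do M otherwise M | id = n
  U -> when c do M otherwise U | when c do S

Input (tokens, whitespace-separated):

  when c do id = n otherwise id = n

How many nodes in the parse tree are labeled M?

[S [M when c do [M id = n] otherwise [M id = n]]]

3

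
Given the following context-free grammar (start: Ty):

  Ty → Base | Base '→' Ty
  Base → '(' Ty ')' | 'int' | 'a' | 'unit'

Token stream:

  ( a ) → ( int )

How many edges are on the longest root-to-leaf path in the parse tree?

5

[Ty [Base ( [Ty [Base a]] )] → [Ty [Base ( [Ty [Base int]] )]]]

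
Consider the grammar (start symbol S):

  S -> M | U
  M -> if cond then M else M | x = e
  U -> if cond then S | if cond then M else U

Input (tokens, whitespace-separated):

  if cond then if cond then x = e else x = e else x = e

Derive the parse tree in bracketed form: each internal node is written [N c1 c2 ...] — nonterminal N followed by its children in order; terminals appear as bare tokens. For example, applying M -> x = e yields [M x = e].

S
M
if cond then M else M
if cond then if cond then M else M else M
if cond then if cond then x = e else M else M
if cond then if cond then x = e else x = e else M
if cond then if cond then x = e else x = e else x = e

[S [M if cond then [M if cond then [M x = e] else [M x = e]] else [M x = e]]]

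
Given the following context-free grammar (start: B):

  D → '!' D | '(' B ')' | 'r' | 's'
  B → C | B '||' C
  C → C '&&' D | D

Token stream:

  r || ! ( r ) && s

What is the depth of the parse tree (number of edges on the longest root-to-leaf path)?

8

[B [B [C [D r]]] || [C [C [D ! [D ( [B [C [D r]]] )]]] && [D s]]]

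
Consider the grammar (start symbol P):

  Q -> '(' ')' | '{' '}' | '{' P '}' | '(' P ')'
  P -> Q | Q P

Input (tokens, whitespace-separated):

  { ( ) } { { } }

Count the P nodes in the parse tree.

[P [Q { [P [Q ( )]] }] [P [Q { [P [Q { }]] }]]]

4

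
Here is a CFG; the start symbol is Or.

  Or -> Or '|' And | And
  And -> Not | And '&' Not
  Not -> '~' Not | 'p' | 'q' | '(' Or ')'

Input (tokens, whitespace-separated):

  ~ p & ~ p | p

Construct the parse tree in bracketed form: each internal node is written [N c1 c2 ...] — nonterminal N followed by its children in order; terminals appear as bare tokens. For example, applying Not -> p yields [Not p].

[Or [Or [And [And [Not ~ [Not p]]] & [Not ~ [Not p]]]] | [And [Not p]]]

Or
Or | And
And | And
And & Not | And
Not & Not | And
~ Not & Not | And
~ p & Not | And
~ p & ~ Not | And
~ p & ~ p | And
~ p & ~ p | Not
~ p & ~ p | p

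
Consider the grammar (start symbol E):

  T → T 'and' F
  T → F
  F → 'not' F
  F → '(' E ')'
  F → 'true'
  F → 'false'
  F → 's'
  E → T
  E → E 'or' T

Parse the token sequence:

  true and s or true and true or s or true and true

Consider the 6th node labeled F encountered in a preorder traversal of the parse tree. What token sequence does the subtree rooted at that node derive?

[E [E [E [E [T [T [F true]] and [F s]]] or [T [T [F true]] and [F true]]] or [T [F s]]] or [T [T [F true]] and [F true]]]

true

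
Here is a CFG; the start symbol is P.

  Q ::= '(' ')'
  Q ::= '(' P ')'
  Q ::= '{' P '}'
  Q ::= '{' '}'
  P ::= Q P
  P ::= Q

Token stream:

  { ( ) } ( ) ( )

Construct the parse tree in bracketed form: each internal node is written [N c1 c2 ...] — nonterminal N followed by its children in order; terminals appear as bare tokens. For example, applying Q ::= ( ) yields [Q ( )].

P
Q P
{ P } P
{ Q } P
{ ( ) } P
{ ( ) } Q P
{ ( ) } ( ) P
{ ( ) } ( ) Q
{ ( ) } ( ) ( )

[P [Q { [P [Q ( )]] }] [P [Q ( )] [P [Q ( )]]]]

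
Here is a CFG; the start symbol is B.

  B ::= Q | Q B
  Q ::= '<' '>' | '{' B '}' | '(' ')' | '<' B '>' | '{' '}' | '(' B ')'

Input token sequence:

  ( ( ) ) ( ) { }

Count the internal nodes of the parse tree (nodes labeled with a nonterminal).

[B [Q ( [B [Q ( )]] )] [B [Q ( )] [B [Q { }]]]]

8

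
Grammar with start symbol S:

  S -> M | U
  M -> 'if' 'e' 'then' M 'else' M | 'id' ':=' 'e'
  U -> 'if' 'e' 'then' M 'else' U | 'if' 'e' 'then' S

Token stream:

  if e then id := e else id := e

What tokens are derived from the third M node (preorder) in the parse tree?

id := e

[S [M if e then [M id := e] else [M id := e]]]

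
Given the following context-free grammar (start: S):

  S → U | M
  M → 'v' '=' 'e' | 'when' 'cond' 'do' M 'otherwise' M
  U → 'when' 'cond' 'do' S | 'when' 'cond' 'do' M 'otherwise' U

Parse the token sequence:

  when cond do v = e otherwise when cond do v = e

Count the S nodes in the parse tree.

[S [U when cond do [M v = e] otherwise [U when cond do [S [M v = e]]]]]

2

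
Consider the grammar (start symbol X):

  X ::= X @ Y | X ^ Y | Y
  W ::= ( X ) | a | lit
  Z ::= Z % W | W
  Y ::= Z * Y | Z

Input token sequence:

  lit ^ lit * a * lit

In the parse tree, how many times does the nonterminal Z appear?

[X [X [Y [Z [W lit]]]] ^ [Y [Z [W lit]] * [Y [Z [W a]] * [Y [Z [W lit]]]]]]

4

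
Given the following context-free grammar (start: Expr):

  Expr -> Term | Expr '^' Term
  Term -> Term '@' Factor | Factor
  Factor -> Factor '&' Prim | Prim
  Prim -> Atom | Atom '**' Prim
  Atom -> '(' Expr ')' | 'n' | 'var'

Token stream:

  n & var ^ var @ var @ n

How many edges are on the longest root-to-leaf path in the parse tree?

[Expr [Expr [Term [Factor [Factor [Prim [Atom n]]] & [Prim [Atom var]]]]] ^ [Term [Term [Term [Factor [Prim [Atom var]]]] @ [Factor [Prim [Atom var]]]] @ [Factor [Prim [Atom n]]]]]

7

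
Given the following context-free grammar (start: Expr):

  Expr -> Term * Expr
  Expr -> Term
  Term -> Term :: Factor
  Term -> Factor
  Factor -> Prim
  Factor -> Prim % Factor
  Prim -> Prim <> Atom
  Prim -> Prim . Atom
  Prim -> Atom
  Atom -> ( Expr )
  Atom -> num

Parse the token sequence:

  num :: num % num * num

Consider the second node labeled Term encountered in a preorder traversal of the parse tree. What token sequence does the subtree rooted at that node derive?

num

[Expr [Term [Term [Factor [Prim [Atom num]]]] :: [Factor [Prim [Atom num]] % [Factor [Prim [Atom num]]]]] * [Expr [Term [Factor [Prim [Atom num]]]]]]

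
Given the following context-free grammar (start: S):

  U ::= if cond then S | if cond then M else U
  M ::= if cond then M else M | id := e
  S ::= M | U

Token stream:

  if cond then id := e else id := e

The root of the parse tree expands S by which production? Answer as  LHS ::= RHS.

[S [M if cond then [M id := e] else [M id := e]]]

S ::= M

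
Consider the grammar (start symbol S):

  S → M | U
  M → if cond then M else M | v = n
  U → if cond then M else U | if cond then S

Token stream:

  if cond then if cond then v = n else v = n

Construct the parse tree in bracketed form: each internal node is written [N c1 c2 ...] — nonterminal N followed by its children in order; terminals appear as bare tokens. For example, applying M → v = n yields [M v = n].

[S [U if cond then [S [M if cond then [M v = n] else [M v = n]]]]]

S
U
if cond then S
if cond then M
if cond then if cond then M else M
if cond then if cond then v = n else M
if cond then if cond then v = n else v = n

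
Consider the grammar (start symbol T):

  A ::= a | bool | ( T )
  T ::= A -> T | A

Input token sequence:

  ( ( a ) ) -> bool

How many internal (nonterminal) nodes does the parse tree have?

8

[T [A ( [T [A ( [T [A a]] )]] )] -> [T [A bool]]]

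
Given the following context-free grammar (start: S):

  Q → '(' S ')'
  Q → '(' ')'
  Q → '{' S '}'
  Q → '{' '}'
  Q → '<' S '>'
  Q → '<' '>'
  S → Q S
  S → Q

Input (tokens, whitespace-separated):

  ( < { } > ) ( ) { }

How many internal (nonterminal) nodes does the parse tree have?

10

[S [Q ( [S [Q < [S [Q { }]] >]] )] [S [Q ( )] [S [Q { }]]]]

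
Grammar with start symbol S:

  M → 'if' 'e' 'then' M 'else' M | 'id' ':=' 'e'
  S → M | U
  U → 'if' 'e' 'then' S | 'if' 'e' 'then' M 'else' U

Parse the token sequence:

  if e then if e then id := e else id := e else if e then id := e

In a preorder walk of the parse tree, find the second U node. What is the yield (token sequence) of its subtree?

if e then id := e

[S [U if e then [M if e then [M id := e] else [M id := e]] else [U if e then [S [M id := e]]]]]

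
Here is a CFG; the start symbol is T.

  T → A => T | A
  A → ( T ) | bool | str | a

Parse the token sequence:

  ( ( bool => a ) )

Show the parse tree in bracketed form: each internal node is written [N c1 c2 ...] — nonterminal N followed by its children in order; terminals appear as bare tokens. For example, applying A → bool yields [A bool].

T
A
( T )
( A )
( ( T ) )
( ( A => T ) )
( ( bool => T ) )
( ( bool => A ) )
( ( bool => a ) )

[T [A ( [T [A ( [T [A bool] => [T [A a]]] )]] )]]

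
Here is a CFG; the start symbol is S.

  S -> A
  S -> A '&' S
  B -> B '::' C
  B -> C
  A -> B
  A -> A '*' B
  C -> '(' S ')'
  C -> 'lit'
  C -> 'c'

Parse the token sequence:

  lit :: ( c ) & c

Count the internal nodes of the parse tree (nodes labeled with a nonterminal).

14

[S [A [B [B [C lit]] :: [C ( [S [A [B [C c]]]] )]]] & [S [A [B [C c]]]]]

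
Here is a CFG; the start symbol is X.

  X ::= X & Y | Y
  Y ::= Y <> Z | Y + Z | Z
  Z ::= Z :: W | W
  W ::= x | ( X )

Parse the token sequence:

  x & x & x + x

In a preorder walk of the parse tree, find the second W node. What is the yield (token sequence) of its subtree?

x

[X [X [X [Y [Z [W x]]]] & [Y [Z [W x]]]] & [Y [Y [Z [W x]]] + [Z [W x]]]]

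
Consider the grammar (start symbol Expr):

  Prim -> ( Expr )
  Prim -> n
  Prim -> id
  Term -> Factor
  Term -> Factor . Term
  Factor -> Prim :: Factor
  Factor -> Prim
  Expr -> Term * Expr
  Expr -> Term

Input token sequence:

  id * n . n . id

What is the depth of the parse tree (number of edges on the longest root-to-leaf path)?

[Expr [Term [Factor [Prim id]]] * [Expr [Term [Factor [Prim n]] . [Term [Factor [Prim n]] . [Term [Factor [Prim id]]]]]]]

7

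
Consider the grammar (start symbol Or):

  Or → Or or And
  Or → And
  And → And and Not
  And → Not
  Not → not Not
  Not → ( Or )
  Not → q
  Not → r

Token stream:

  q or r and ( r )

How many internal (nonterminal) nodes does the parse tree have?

11

[Or [Or [And [Not q]]] or [And [And [Not r]] and [Not ( [Or [And [Not r]]] )]]]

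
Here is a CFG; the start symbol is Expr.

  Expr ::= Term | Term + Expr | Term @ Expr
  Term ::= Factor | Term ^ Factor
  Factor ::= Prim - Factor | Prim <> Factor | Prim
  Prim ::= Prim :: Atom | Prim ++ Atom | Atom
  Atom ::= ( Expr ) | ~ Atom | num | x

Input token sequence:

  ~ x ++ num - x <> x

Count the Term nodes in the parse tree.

1

[Expr [Term [Factor [Prim [Prim [Atom ~ [Atom x]]] ++ [Atom num]] - [Factor [Prim [Atom x]] <> [Factor [Prim [Atom x]]]]]]]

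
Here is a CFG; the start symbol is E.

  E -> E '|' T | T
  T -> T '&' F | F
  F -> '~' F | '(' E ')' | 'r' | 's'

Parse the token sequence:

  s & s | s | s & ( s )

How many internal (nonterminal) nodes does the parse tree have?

[E [E [E [T [T [F s]] & [F s]]] | [T [F s]]] | [T [T [F s]] & [F ( [E [T [F s]]] )]]]

16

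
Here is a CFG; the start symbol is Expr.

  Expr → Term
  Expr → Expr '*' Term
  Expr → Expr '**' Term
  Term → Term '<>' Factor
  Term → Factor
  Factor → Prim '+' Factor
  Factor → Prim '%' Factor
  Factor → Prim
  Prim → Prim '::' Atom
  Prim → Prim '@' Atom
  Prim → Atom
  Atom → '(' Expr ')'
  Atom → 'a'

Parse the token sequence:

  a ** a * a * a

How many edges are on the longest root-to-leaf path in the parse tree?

8

[Expr [Expr [Expr [Expr [Term [Factor [Prim [Atom a]]]]] ** [Term [Factor [Prim [Atom a]]]]] * [Term [Factor [Prim [Atom a]]]]] * [Term [Factor [Prim [Atom a]]]]]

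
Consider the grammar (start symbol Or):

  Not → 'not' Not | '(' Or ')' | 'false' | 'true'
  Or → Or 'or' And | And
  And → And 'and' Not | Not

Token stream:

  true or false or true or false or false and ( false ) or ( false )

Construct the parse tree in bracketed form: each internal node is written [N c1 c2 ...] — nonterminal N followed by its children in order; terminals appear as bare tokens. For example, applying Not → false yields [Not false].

[Or [Or [Or [Or [Or [Or [And [Not true]]] or [And [Not false]]] or [And [Not true]]] or [And [Not false]]] or [And [And [Not false]] and [Not ( [Or [And [Not false]]] )]]] or [And [Not ( [Or [And [Not false]]] )]]]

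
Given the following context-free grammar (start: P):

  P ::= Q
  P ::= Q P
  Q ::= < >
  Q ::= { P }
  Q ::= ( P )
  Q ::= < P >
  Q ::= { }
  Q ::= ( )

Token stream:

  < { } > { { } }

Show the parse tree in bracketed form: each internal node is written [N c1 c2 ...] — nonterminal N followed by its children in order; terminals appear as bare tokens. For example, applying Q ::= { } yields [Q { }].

[P [Q < [P [Q { }]] >] [P [Q { [P [Q { }]] }]]]

P
Q P
< P > P
< Q > P
< { } > P
< { } > Q
< { } > { P }
< { } > { Q }
< { } > { { } }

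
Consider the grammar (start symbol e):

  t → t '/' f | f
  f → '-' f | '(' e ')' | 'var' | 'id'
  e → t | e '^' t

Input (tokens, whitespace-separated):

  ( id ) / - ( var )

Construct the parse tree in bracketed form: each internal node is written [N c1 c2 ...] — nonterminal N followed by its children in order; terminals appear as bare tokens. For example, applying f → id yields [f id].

[e [t [t [f ( [e [t [f id]]] )]] / [f - [f ( [e [t [f var]]] )]]]]

e
t
t / f
f / f
( e ) / f
( t ) / f
( f ) / f
( id ) / f
( id ) / - f
( id ) / - ( e )
( id ) / - ( t )
( id ) / - ( f )
( id ) / - ( var )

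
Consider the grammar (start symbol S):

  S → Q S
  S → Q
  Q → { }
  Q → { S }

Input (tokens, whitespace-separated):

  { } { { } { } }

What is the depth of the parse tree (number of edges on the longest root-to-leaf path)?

6

[S [Q { }] [S [Q { [S [Q { }] [S [Q { }]]] }]]]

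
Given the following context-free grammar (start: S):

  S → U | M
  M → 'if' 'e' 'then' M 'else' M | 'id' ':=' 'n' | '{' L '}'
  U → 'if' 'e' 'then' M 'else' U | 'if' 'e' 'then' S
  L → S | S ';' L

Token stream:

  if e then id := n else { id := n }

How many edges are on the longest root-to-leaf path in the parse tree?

[S [M if e then [M id := n] else [M { [L [S [M id := n]]] }]]]

6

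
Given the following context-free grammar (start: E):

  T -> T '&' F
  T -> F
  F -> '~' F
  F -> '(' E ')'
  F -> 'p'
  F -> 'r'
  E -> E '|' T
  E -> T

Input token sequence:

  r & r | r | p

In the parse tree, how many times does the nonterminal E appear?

3

[E [E [E [T [T [F r]] & [F r]]] | [T [F r]]] | [T [F p]]]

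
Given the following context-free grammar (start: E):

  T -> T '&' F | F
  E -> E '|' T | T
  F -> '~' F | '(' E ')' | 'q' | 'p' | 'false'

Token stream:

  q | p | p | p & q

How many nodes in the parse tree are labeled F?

5

[E [E [E [E [T [F q]]] | [T [F p]]] | [T [F p]]] | [T [T [F p]] & [F q]]]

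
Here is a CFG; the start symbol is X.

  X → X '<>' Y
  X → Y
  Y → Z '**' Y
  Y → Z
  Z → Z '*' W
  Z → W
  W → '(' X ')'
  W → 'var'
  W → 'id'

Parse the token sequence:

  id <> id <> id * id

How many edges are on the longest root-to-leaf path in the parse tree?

6

[X [X [X [Y [Z [W id]]]] <> [Y [Z [W id]]]] <> [Y [Z [Z [W id]] * [W id]]]]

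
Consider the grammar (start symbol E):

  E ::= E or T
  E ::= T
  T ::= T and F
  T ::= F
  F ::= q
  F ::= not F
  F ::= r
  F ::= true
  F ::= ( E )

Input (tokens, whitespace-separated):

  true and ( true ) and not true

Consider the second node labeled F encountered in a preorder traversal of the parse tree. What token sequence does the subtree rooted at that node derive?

[E [T [T [T [F true]] and [F ( [E [T [F true]]] )]] and [F not [F true]]]]

( true )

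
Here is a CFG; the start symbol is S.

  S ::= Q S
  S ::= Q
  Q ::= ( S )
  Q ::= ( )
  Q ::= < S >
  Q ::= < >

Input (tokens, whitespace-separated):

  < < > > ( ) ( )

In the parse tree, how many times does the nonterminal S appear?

[S [Q < [S [Q < >]] >] [S [Q ( )] [S [Q ( )]]]]

4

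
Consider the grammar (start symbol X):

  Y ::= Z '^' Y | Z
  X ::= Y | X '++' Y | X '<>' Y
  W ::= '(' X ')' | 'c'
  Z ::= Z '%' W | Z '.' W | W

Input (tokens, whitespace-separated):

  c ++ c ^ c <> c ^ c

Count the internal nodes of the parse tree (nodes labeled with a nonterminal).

18

[X [X [X [Y [Z [W c]]]] ++ [Y [Z [W c]] ^ [Y [Z [W c]]]]] <> [Y [Z [W c]] ^ [Y [Z [W c]]]]]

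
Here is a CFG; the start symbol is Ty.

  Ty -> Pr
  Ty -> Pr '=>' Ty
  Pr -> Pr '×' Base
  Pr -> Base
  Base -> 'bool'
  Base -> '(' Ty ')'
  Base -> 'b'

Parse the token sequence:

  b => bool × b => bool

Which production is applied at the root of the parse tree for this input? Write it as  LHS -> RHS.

Ty -> Pr '=>' Ty

[Ty [Pr [Base b]] => [Ty [Pr [Pr [Base bool]] × [Base b]] => [Ty [Pr [Base bool]]]]]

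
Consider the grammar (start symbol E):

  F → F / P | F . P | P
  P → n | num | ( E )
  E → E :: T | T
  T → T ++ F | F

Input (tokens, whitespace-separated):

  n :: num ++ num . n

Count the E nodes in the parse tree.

[E [E [T [F [P n]]]] :: [T [T [F [P num]]] ++ [F [F [P num]] . [P n]]]]

2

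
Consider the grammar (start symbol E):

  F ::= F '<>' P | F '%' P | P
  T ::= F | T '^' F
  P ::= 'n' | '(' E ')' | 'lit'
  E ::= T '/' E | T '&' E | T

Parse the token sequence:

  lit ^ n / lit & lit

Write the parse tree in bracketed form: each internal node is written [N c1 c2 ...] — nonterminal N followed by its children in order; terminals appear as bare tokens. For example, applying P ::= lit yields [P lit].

E
T / E
T ^ F / E
F ^ F / E
P ^ F / E
lit ^ F / E
lit ^ P / E
lit ^ n / E
lit ^ n / T & E
lit ^ n / F & E
lit ^ n / P & E
lit ^ n / lit & E
lit ^ n / lit & T
lit ^ n / lit & F
lit ^ n / lit & P
lit ^ n / lit & lit

[E [T [T [F [P lit]]] ^ [F [P n]]] / [E [T [F [P lit]]] & [E [T [F [P lit]]]]]]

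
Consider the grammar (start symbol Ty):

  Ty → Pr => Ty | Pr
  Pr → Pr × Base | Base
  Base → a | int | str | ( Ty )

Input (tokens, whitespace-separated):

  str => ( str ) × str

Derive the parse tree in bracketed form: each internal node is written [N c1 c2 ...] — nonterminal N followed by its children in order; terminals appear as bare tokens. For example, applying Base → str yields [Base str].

Ty
Pr => Ty
Base => Ty
str => Ty
str => Pr
str => Pr × Base
str => Base × Base
str => ( Ty ) × Base
str => ( Pr ) × Base
str => ( Base ) × Base
str => ( str ) × Base
str => ( str ) × str

[Ty [Pr [Base str]] => [Ty [Pr [Pr [Base ( [Ty [Pr [Base str]]] )]] × [Base str]]]]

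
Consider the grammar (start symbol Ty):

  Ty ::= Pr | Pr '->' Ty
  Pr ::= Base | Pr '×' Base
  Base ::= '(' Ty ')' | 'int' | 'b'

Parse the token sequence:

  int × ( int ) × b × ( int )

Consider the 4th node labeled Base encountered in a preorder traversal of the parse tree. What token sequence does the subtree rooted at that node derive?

b

[Ty [Pr [Pr [Pr [Pr [Base int]] × [Base ( [Ty [Pr [Base int]]] )]] × [Base b]] × [Base ( [Ty [Pr [Base int]]] )]]]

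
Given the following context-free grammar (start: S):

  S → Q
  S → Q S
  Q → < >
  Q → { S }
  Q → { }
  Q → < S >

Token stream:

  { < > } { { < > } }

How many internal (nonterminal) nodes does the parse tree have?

10

[S [Q { [S [Q < >]] }] [S [Q { [S [Q { [S [Q < >]] }]] }]]]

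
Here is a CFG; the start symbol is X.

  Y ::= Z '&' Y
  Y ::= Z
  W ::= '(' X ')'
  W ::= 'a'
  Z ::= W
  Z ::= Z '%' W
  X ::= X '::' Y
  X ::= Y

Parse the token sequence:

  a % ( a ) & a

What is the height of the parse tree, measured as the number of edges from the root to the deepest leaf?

8

[X [Y [Z [Z [W a]] % [W ( [X [Y [Z [W a]]]] )]] & [Y [Z [W a]]]]]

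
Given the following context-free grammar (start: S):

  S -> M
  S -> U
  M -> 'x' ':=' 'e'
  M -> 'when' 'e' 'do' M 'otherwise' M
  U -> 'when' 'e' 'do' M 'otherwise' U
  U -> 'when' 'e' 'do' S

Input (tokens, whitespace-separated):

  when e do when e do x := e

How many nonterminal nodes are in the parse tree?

6

[S [U when e do [S [U when e do [S [M x := e]]]]]]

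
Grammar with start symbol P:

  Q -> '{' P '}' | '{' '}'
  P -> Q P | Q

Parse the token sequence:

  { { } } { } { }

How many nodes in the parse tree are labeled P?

4

[P [Q { [P [Q { }]] }] [P [Q { }] [P [Q { }]]]]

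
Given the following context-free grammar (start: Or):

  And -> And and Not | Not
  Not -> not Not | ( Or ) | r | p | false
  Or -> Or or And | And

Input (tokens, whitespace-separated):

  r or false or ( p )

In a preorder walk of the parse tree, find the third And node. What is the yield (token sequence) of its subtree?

[Or [Or [Or [And [Not r]]] or [And [Not false]]] or [And [Not ( [Or [And [Not p]]] )]]]

( p )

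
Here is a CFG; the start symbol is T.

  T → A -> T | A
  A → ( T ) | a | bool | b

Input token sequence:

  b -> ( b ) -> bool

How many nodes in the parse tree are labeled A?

4

[T [A b] -> [T [A ( [T [A b]] )] -> [T [A bool]]]]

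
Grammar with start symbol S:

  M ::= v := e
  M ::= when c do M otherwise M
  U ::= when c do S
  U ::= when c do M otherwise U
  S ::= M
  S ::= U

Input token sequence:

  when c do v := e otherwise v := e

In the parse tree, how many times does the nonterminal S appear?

[S [M when c do [M v := e] otherwise [M v := e]]]

1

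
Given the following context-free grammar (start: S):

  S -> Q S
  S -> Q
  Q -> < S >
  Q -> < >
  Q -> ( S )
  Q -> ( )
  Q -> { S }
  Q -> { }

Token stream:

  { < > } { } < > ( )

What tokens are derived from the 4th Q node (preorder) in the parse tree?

< >

[S [Q { [S [Q < >]] }] [S [Q { }] [S [Q < >] [S [Q ( )]]]]]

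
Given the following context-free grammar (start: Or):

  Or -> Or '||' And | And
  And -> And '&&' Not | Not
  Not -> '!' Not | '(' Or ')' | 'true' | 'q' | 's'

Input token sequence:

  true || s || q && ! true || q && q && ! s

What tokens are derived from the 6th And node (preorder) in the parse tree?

q && q

[Or [Or [Or [Or [And [Not true]]] || [And [Not s]]] || [And [And [Not q]] && [Not ! [Not true]]]] || [And [And [And [Not q]] && [Not q]] && [Not ! [Not s]]]]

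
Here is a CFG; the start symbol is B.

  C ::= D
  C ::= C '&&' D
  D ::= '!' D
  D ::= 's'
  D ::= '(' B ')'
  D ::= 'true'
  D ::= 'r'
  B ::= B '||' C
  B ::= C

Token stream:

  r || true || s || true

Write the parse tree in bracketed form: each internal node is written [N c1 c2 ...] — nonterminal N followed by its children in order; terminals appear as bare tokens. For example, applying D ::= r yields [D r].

B
B || C
B || C || C
B || C || C || C
C || C || C || C
D || C || C || C
r || C || C || C
r || D || C || C
r || true || C || C
r || true || D || C
r || true || s || C
r || true || s || D
r || true || s || true

[B [B [B [B [C [D r]]] || [C [D true]]] || [C [D s]]] || [C [D true]]]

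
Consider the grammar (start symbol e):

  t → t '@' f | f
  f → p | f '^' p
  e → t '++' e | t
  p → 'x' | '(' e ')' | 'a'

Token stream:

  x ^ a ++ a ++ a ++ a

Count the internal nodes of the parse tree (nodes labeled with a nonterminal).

18

[e [t [f [f [p x]] ^ [p a]]] ++ [e [t [f [p a]]] ++ [e [t [f [p a]]] ++ [e [t [f [p a]]]]]]]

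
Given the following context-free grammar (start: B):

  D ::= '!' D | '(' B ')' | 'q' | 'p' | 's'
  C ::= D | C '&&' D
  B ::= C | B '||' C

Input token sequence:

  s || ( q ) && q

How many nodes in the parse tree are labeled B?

3

[B [B [C [D s]]] || [C [C [D ( [B [C [D q]]] )]] && [D q]]]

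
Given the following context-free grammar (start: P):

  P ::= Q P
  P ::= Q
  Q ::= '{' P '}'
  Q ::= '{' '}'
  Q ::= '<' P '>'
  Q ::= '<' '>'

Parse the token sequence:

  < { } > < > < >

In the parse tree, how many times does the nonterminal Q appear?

4

[P [Q < [P [Q { }]] >] [P [Q < >] [P [Q < >]]]]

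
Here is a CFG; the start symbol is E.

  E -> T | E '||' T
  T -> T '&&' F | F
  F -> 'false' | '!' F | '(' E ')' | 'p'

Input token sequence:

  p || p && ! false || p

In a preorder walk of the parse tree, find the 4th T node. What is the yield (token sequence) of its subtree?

[E [E [E [T [F p]]] || [T [T [F p]] && [F ! [F false]]]] || [T [F p]]]

p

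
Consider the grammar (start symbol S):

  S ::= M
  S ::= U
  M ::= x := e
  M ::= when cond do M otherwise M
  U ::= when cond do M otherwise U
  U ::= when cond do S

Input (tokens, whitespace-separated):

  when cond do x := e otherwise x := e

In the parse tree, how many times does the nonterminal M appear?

3

[S [M when cond do [M x := e] otherwise [M x := e]]]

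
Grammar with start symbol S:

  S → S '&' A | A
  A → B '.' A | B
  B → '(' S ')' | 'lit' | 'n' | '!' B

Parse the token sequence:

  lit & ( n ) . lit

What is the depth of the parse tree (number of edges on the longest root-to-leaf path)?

6

[S [S [A [B lit]]] & [A [B ( [S [A [B n]]] )] . [A [B lit]]]]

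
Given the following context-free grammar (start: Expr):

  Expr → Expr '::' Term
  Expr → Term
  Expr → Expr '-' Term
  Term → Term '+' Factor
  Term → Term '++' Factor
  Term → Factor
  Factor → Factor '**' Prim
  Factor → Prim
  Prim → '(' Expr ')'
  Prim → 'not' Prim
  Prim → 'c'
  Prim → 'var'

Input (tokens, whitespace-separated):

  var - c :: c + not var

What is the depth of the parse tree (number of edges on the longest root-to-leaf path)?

[Expr [Expr [Expr [Term [Factor [Prim var]]]] - [Term [Factor [Prim c]]]] :: [Term [Term [Factor [Prim c]]] + [Factor [Prim not [Prim var]]]]]

6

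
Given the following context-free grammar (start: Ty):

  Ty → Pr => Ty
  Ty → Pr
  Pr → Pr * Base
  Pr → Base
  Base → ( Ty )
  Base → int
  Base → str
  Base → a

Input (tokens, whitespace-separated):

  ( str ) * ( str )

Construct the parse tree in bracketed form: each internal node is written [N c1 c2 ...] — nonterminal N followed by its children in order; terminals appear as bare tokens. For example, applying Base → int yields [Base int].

Ty
Pr
Pr * Base
Base * Base
( Ty ) * Base
( Pr ) * Base
( Base ) * Base
( str ) * Base
( str ) * ( Ty )
( str ) * ( Pr )
( str ) * ( Base )
( str ) * ( str )

[Ty [Pr [Pr [Base ( [Ty [Pr [Base str]]] )]] * [Base ( [Ty [Pr [Base str]]] )]]]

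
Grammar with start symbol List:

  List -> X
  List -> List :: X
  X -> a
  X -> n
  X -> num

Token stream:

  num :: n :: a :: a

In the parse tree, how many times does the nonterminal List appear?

4

[List [List [List [List [X num]] :: [X n]] :: [X a]] :: [X a]]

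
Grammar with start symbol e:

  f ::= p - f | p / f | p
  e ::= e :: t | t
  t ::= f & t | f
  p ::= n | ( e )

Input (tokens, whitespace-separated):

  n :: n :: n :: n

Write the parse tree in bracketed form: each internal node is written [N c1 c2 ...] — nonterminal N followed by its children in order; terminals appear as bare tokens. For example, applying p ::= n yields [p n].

[e [e [e [e [t [f [p n]]]] :: [t [f [p n]]]] :: [t [f [p n]]]] :: [t [f [p n]]]]

e
e :: t
e :: t :: t
e :: t :: t :: t
t :: t :: t :: t
f :: t :: t :: t
p :: t :: t :: t
n :: t :: t :: t
n :: f :: t :: t
n :: p :: t :: t
n :: n :: t :: t
n :: n :: f :: t
n :: n :: p :: t
n :: n :: n :: t
n :: n :: n :: f
n :: n :: n :: p
n :: n :: n :: n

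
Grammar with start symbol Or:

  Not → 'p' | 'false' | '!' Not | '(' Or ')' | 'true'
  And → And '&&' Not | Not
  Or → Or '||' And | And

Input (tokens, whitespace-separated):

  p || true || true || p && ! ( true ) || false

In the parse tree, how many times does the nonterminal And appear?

7

[Or [Or [Or [Or [Or [And [Not p]]] || [And [Not true]]] || [And [Not true]]] || [And [And [Not p]] && [Not ! [Not ( [Or [And [Not true]]] )]]]] || [And [Not false]]]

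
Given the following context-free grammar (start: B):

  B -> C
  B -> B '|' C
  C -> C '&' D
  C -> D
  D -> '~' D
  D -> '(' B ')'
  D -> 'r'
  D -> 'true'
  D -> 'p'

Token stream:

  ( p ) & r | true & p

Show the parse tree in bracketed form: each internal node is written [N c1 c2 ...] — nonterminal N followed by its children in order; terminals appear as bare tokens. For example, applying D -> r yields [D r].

B
B | C
C | C
C & D | C
D & D | C
( B ) & D | C
( C ) & D | C
( D ) & D | C
( p ) & D | C
( p ) & r | C
( p ) & r | C & D
( p ) & r | D & D
( p ) & r | true & D
( p ) & r | true & p

[B [B [C [C [D ( [B [C [D p]]] )]] & [D r]]] | [C [C [D true]] & [D p]]]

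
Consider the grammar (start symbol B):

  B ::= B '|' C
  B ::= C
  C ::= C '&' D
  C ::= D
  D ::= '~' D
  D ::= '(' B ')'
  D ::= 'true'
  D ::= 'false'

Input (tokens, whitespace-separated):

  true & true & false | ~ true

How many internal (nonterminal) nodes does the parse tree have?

11

[B [B [C [C [C [D true]] & [D true]] & [D false]]] | [C [D ~ [D true]]]]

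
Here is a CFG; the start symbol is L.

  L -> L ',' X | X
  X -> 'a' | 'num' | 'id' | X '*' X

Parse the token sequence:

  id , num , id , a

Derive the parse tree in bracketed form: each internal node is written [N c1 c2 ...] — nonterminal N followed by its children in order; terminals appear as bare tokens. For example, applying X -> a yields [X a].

[L [L [L [L [X id]] , [X num]] , [X id]] , [X a]]

L
L , X
L , X , X
L , X , X , X
X , X , X , X
id , X , X , X
id , num , X , X
id , num , id , X
id , num , id , a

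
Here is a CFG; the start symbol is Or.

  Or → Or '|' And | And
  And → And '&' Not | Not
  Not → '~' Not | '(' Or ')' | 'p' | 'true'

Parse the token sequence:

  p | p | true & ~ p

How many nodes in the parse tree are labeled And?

4

[Or [Or [Or [And [Not p]]] | [And [Not p]]] | [And [And [Not true]] & [Not ~ [Not p]]]]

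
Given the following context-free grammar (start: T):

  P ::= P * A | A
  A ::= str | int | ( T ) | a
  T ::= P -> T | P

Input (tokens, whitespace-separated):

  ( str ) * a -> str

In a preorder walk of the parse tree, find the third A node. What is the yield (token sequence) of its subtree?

[T [P [P [A ( [T [P [A str]]] )]] * [A a]] -> [T [P [A str]]]]

a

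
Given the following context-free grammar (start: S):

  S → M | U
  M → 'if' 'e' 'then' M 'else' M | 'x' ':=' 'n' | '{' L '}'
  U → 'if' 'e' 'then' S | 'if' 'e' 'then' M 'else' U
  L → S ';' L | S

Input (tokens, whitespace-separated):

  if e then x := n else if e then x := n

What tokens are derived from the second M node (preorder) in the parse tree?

[S [U if e then [M x := n] else [U if e then [S [M x := n]]]]]

x := n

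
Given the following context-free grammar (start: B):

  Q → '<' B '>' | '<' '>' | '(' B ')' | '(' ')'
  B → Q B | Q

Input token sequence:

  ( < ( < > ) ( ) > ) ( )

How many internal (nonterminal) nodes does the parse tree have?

12

[B [Q ( [B [Q < [B [Q ( [B [Q < >]] )] [B [Q ( )]]] >]] )] [B [Q ( )]]]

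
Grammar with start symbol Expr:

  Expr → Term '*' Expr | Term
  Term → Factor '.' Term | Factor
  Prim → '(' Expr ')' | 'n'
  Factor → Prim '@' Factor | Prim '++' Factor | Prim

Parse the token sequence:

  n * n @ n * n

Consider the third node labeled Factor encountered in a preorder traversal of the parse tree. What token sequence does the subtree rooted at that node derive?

n

[Expr [Term [Factor [Prim n]]] * [Expr [Term [Factor [Prim n] @ [Factor [Prim n]]]] * [Expr [Term [Factor [Prim n]]]]]]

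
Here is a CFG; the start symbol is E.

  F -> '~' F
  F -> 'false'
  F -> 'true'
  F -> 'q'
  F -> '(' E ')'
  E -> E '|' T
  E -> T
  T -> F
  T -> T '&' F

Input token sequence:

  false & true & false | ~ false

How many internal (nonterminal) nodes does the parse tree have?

11

[E [E [T [T [T [F false]] & [F true]] & [F false]]] | [T [F ~ [F false]]]]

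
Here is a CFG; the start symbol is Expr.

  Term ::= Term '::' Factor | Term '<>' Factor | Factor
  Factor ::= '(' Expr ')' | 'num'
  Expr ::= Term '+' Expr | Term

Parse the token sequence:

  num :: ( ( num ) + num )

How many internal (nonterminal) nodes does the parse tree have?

14

[Expr [Term [Term [Factor num]] :: [Factor ( [Expr [Term [Factor ( [Expr [Term [Factor num]]] )]] + [Expr [Term [Factor num]]]] )]]]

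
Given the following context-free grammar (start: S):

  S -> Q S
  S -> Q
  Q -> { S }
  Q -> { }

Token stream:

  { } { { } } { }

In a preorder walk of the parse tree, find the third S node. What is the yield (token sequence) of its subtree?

[S [Q { }] [S [Q { [S [Q { }]] }] [S [Q { }]]]]

{ }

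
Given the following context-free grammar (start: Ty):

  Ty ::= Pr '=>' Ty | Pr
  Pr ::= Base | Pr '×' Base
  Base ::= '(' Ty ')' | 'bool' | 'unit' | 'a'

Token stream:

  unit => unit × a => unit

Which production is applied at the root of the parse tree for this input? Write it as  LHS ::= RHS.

Ty ::= Pr '=>' Ty

[Ty [Pr [Base unit]] => [Ty [Pr [Pr [Base unit]] × [Base a]] => [Ty [Pr [Base unit]]]]]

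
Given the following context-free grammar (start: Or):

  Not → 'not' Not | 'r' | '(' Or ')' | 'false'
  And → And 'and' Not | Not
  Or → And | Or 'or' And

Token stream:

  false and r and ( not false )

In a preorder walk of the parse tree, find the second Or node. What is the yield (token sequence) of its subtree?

not false

[Or [And [And [And [Not false]] and [Not r]] and [Not ( [Or [And [Not not [Not false]]]] )]]]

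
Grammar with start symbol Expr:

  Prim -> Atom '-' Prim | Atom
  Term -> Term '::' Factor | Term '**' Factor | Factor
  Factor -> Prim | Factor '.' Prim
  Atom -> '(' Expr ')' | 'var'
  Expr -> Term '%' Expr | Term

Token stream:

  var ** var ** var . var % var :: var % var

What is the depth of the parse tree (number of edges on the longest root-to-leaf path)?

[Expr [Term [Term [Term [Factor [Prim [Atom var]]]] ** [Factor [Prim [Atom var]]]] ** [Factor [Factor [Prim [Atom var]]] . [Prim [Atom var]]]] % [Expr [Term [Term [Factor [Prim [Atom var]]]] :: [Factor [Prim [Atom var]]]] % [Expr [Term [Factor [Prim [Atom var]]]]]]]

7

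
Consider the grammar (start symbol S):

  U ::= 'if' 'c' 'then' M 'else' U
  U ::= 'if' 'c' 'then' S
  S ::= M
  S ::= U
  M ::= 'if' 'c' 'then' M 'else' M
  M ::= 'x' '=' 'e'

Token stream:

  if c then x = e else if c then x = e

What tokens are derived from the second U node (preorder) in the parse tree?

if c then x = e

[S [U if c then [M x = e] else [U if c then [S [M x = e]]]]]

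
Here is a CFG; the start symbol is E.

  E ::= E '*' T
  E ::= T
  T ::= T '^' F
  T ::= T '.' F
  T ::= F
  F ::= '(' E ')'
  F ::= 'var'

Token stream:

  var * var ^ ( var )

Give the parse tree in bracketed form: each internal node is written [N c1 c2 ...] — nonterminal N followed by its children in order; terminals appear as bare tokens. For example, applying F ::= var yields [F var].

E
E * T
T * T
F * T
var * T
var * T ^ F
var * F ^ F
var * var ^ F
var * var ^ ( E )
var * var ^ ( T )
var * var ^ ( F )
var * var ^ ( var )

[E [E [T [F var]]] * [T [T [F var]] ^ [F ( [E [T [F var]]] )]]]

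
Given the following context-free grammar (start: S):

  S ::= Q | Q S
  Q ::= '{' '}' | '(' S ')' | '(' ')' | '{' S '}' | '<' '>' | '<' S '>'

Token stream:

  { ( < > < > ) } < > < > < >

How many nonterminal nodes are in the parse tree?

[S [Q { [S [Q ( [S [Q < >] [S [Q < >]]] )]] }] [S [Q < >] [S [Q < >] [S [Q < >]]]]]

14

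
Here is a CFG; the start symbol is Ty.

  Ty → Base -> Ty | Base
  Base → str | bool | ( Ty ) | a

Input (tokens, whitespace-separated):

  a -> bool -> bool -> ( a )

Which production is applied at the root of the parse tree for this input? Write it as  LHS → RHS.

Ty → Base -> Ty

[Ty [Base a] -> [Ty [Base bool] -> [Ty [Base bool] -> [Ty [Base ( [Ty [Base a]] )]]]]]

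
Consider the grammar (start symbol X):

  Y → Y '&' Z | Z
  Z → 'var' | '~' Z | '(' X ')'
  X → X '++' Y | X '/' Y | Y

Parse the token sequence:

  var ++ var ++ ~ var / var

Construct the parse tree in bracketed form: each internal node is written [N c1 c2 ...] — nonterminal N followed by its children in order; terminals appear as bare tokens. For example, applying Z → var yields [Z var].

[X [X [X [X [Y [Z var]]] ++ [Y [Z var]]] ++ [Y [Z ~ [Z var]]]] / [Y [Z var]]]

X
X / Y
X ++ Y / Y
X ++ Y ++ Y / Y
Y ++ Y ++ Y / Y
Z ++ Y ++ Y / Y
var ++ Y ++ Y / Y
var ++ Z ++ Y / Y
var ++ var ++ Y / Y
var ++ var ++ Z / Y
var ++ var ++ ~ Z / Y
var ++ var ++ ~ var / Y
var ++ var ++ ~ var / Z
var ++ var ++ ~ var / var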